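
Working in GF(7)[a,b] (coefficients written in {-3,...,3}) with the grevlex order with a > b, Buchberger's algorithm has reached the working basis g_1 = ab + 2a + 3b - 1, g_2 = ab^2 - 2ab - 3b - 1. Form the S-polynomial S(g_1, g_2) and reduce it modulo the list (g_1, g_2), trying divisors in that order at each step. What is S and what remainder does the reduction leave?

lcm(LM(g_1), LM(g_2)) = ab^2.
S = (lcm/LT(g_1))·g_1 − (lcm/LT(g_2))·g_2 = -3ab + 3b^2 + 2b + 1.
Reduce S modulo (g_1, g_2) in that order:
  leading term ab: subtract (-3)·g_1 from -3ab + 3b^2 + 2b + 1 → 3b^2 - a - 3b - 2
  leading term b^2: no divisor's leading term divides it; move 3b^2 to the remainder.
  leading term a: no divisor's leading term divides it; move -a to the remainder.
  leading term b: no divisor's leading term divides it; move -3b to the remainder.
  leading term 1: no divisor's leading term divides it; move -2 to the remainder.
The remainder 3b^2 - a - 3b - 2 is nonzero, so it would be added as the next basis element.
This is the inner loop of Buchberger's algorithm — each nonzero remainder becomes a new basis element.

S(g_1, g_2) = -3ab + 3b^2 + 2b + 1; remainder on division = 3b^2 - a - 3b - 2.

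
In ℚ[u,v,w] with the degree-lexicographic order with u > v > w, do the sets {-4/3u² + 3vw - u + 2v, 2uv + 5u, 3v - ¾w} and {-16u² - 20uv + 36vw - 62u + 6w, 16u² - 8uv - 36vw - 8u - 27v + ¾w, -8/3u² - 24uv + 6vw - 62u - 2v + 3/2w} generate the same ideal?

Yes, the ideals are equal.

Equality of ideals is decidable: compute both reduced Gröbner bases (unique for the ordering) and check whether they agree.
Buchberger on the first generating set:
f_1 = -4/3u² + 3vw - u + 2v, LT = u².
f_2 = 2uv + 5u, LT = uv.
f_3 = 3v - ¾w, LT = v.

S(f_1,f_2): lcm = u²v. S = -9/4v²w - 5/2u² + ¾uv - 3/2v².
  reduce S modulo (f_1, f_2, f_3):
  remainder -9/64w³ - 3/2w² - 15/16w ≠ 0; add g_4 = -9/64w³ - 3/2w² - 15/16w to the basis.

S(f_2,f_3): lcm = uv. S = ¼uw + 5/2u.
  reduce S modulo (f_1, f_2, f_3, g_4):
  remainder ¼uw + 5/2u ≠ 0; add g_5 = ¼uw + 5/2u to the basis.

The other S-polynomials (S(f_1,f_3), S(f_1,g_4), S(f_2,g_4), S(f_3,g_4), S(f_1,g_5), S(f_2,g_5), S(f_3,g_5), S(g_4,g_5)) all reduce to 0 modulo the current basis, so we have a Gröbner basis.
Inter-reduce: drop elements whose leading term is divisible by another's, tail-reduce, and make monic.
Reduced Gröbner basis: {w³ + 32/3w² + 20/3w, u² - 9/16w² + ¾u - ⅜w, uw + 10u, v - ¼w}.

Buchberger on the second generating set:
h_1 = -16u² - 20uv + 36vw - 62u + 6w, LT = u².
h_2 = 16u² - 8uv - 36vw - 8u - 27v + ¾w, LT = u².
h_3 = -8/3u² - 24uv + 6vw - 62u - 2v + 3/2w, LT = u².

S(h_1,h_2): lcm = u². S = 7/4uv + 35/8u + 27/16v - 27/64w.
  reduce S modulo (h_1, h_2, h_3):
  remainder 7/4uv + 35/8u + 27/16v - 27/64w ≠ 0; add k_4 = 7/4uv + 35/8u + 27/16v - 27/64w to the basis.

S(h_1,h_3): lcm = u². S = -31/4uv - 155/8u - ¾v + 3/16w.
  reduce S modulo (h_1, h_2, h_3, k_4):
  remainder 753/112v - 753/448w ≠ 0; add k_5 = 753/112v - 753/448w to the basis.

S(h_1,k_4): lcm = u²v. S = 5/4uv² - 9/4v²w - 5/2u² + 163/56uv + 27/112uw - ⅜vw.
  reduce S modulo (h_1, h_2, h_3, k_4, k_5):
  remainder -9/64w³ + 27/112uw - 3/2w² + 135/56u - 15/16w ≠ 0; add k_6 = -9/64w³ + 27/112uw - 3/2w² + 135/56u - 15/16w to the basis.

S(k_4,k_5): lcm = uv. S = ¼uw + 5/2u + 27/28v - 27/112w.
  reduce S modulo (h_1, h_2, h_3, k_4, k_5, k_6):
  remainder ¼uw + 5/2u ≠ 0; add k_7 = ¼uw + 5/2u to the basis.

The other S-polynomials (S(h_2,h_3), S(h_2,k_4), S(h_3,k_4), S(h_1,k_5), S(h_2,k_5), S(h_3,k_5), S(h_1,k_6), S(h_2,k_6), S(h_3,k_6), S(k_4,k_6), S(k_5,k_6), S(h_1,k_7), S(h_2,k_7), S(h_3,k_7), S(k_4,k_7), S(k_5,k_7), S(k_6,k_7)) all reduce to 0 modulo the current basis, so we have a Gröbner basis.
Inter-reduce: drop elements whose leading term is divisible by another's, tail-reduce, and make monic.
Reduced Gröbner basis: {w³ + 32/3w² + 20/3w, u² - 9/16w² + ¾u - ⅜w, uw + 10u, v - ¼w}.

Same reduced basis, so the two generating sets span the same ideal.
The same test decides containment: I ⊆ J iff every generator of I reduces to 0 modulo a Gröbner basis of J.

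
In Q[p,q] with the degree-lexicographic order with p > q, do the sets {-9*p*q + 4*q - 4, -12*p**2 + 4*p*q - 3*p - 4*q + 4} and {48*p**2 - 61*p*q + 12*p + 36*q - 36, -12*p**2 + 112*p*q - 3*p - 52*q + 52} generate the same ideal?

Yes, the ideals are equal.

Equality of ideals is decidable: compute both reduced Gröbner bases (unique for the ordering) and check whether they agree.
Buchberger on the first generating set:
f_1 = -9*p*q + 4*q - 4, LT = p*q.
f_2 = -12*p**2 + 4*p*q - 3*p - 4*q + 4, LT = p**2.

S(f_1,f_2): lcm = p**2*q. S = 1/3*p*q**2 - 25/36*p*q - 1/3*q**2 + 4/9*p + 1/3*q.
  leading term p*q**2: subtract (-1/27*q)·f_1 from 1/3*p*q**2 - 25/36*p*q - 1/3*q**2 + 4/9*p + 1/3*q → -25/36*p*q - 5/27*q**2 + 4/9*p + 5/27*q
  leading term p*q: subtract (25/324)·f_1 from -25/36*p*q - 5/27*q**2 + 4/9*p + 5/27*q → -5/27*q**2 + 4/9*p - 10/81*q + 25/81
  leading term q**2: no divisor's leading term divides it; move -5/27*q**2 to the remainder.
  leading term p: no divisor's leading term divides it; move 4/9*p to the remainder.
  leading term q: no divisor's leading term divides it; move -10/81*q to the remainder.
  leading term 1: no divisor's leading term divides it; move 25/81 to the remainder.
  remainder -5/27*q**2 + 4/9*p - 10/81*q + 25/81 ≠ 0; add g_3 = -5/27*q**2 + 4/9*p - 10/81*q + 25/81 to the basis.

The other S-polynomials (S(f_1,g_3), S(f_2,g_3)) all reduce to 0 modulo the current basis, so we have a Gröbner basis.
Inter-reduce: drop elements whose leading term is divisible by another's, tail-reduce, and make monic.
Reduced Gröbner basis: {p**2 + 1/4*p + 5/27*q - 5/27, p*q - 4/9*q + 4/9, q**2 - 12/5*p + 2/3*q - 5/3}.

Buchberger on the second generating set:
h_1 = 48*p**2 - 61*p*q + 12*p + 36*q - 36, LT = p**2.
h_2 = -12*p**2 + 112*p*q - 3*p - 52*q + 52, LT = p**2.

S(h_1,h_2): lcm = p**2. S = 129/16*p*q - 43/12*q + 43/12.
  leading term p*q: no divisor's leading term divides it; move 129/16*p*q to the remainder.
  leading term q: no divisor's leading term divides it; move -43/12*q to the remainder.
  leading term 1: no divisor's leading term divides it; move 43/12 to the remainder.
  remainder 129/16*p*q - 43/12*q + 43/12 ≠ 0; add k_3 = 129/16*p*q - 43/12*q + 43/12 to the basis.

S(h_1,k_3): lcm = p**2*q. S = -61/48*p*q**2 + 25/36*p*q + 3/4*q**2 - 4/9*p - 3/4*q.
  leading term p*q**2: subtract (-61/387*q)·k_3 from -61/48*p*q**2 + 25/36*p*q + 3/4*q**2 - 4/9*p - 3/4*q → 25/36*p*q + 5/27*q**2 - 4/9*p - 5/27*q
  leading term p*q: subtract (100/1161)·k_3 from 25/36*p*q + 5/27*q**2 - 4/9*p - 5/27*q → 5/27*q**2 - 4/9*p + 10/81*q - 25/81
  leading term q**2: no divisor's leading term divides it; move 5/27*q**2 to the remainder.
  leading term p: no divisor's leading term divides it; move -4/9*p to the remainder.
  leading term q: no divisor's leading term divides it; move 10/81*q to the remainder.
  leading term 1: no divisor's leading term divides it; move -25/81 to the remainder.
  remainder 5/27*q**2 - 4/9*p + 10/81*q - 25/81 ≠ 0; add k_4 = 5/27*q**2 - 4/9*p + 10/81*q - 25/81 to the basis.

The other S-polynomials (S(h_2,k_3), S(h_1,k_4), S(h_2,k_4), S(k_3,k_4)) all reduce to 0 modulo the current basis, so we have a Gröbner basis.
Inter-reduce: drop elements whose leading term is divisible by another's, tail-reduce, and make monic.
Reduced Gröbner basis: {p**2 + 1/4*p + 5/27*q - 5/27, p*q - 4/9*q + 4/9, q**2 - 12/5*p + 2/3*q - 5/3}.

These coincide, so the ideals are equal.
The same test decides containment: I ⊆ J iff every generator of I reduces to 0 modulo a Gröbner basis of J.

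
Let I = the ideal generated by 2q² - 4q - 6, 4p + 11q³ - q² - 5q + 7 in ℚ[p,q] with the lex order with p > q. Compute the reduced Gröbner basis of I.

G = {p + 35/2q + 35/2, q² - 2q - 3}

The reduced Gröbner basis is the canonical form of the ideal for this ordering.

f_1 = 2q² - 4q - 6, LT = q².
f_2 = 4p + 11q³ - q² - 5q + 7, LT = p.

The S-polynomials (S(f_1,f_2)) all reduce to 0 modulo the current basis, so we have a Gröbner basis.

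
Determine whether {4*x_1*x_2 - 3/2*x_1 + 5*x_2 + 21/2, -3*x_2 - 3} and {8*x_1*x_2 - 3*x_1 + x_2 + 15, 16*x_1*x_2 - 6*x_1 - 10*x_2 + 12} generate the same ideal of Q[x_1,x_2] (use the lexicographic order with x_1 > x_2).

For a fixed monomial order, each ideal has a unique reduced Gröbner basis; comparing bases decides equality.
Buchberger on the first generating set:
f_1 = 4*x_1*x_2 - 3/2*x_1 + 5*x_2 + 21/2, LT = x_1*x_2.
f_2 = -3*x_2 - 3, LT = x_2.

S(f_1,f_2): lcm = x_1*x_2. S = -11/8*x_1 + 5/4*x_2 + 21/8.
  reduce S modulo (f_1, f_2):
  remainder -11/8*x_1 + 11/8 ≠ 0; add g_3 = -11/8*x_1 + 11/8 to the basis.

The other S-polynomials (S(f_1,g_3), S(f_2,g_3)) all reduce to 0 modulo the current basis, so we have a Gröbner basis.
Inter-reduce: drop elements whose leading term is divisible by another's, tail-reduce, and make monic.
Reduced Gröbner basis: {x_1 - 1, x_2 + 1}.

Buchberger on the second generating set:
h_1 = 8*x_1*x_2 - 3*x_1 + x_2 + 15, LT = x_1*x_2.
h_2 = 16*x_1*x_2 - 6*x_1 - 10*x_2 + 12, LT = x_1*x_2.

S(h_1,h_2): lcm = x_1*x_2. S = 3/4*x_2 + 9/8.
  reduce S modulo (h_1, h_2):
  remainder 3/4*x_2 + 9/8 ≠ 0; add k_3 = 3/4*x_2 + 9/8 to the basis.

S(h_1,k_3): lcm = x_1*x_2. S = -15/8*x_1 + 1/8*x_2 + 15/8.
  reduce S modulo (h_1, h_2, k_3):
  remainder -15/8*x_1 + 27/16 ≠ 0; add k_4 = -15/8*x_1 + 27/16 to the basis.

The other S-polynomials (S(h_2,k_3), S(h_1,k_4), S(h_2,k_4), S(k_3,k_4)) all reduce to 0 modulo the current basis, so we have a Gröbner basis.
Inter-reduce: drop elements whose leading term is divisible by another's, tail-reduce, and make monic.
Reduced Gröbner basis: {x_1 - 9/10, x_2 + 3/2}.

The bases are distinct; the ideals are different.

No, the ideals differ.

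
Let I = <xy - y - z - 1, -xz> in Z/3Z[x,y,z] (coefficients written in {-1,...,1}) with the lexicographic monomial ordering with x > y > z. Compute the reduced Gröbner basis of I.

G = {xy - y - z - 1, xz, yz + z^2 + z}

f_1 = xy - y - z - 1, LT = xy.
f_2 = -xz, LT = xz.

S(f_1,f_2): lcm = xyz. S = -yz - z^2 - z.
  leading term yz: no divisor's leading term divides it; move -yz to the remainder.
  leading term z^2: no divisor's leading term divides it; move -z^2 to the remainder.
  leading term z: no divisor's leading term divides it; move -z to the remainder.
  remainder -yz - z^2 - z ≠ 0; add g_3 = -yz - z^2 - z to the basis.

S(f_1,g_3): lcm = xyz. S = -xz^2 - xz - yz - z^2 - z.
  leading term xz^2: subtract (z)·f_2 from -xz^2 - xz - yz - z^2 - z → -xz - yz - z^2 - z
  leading term xz: subtract (1)·f_2 from -xz - yz - z^2 - z → -yz - z^2 - z
  leading term yz: subtract (1)·g_3 from -yz - z^2 - z → 0
  remainder 0.

S(f_2,g_3): lcm = xyz. S = -xz^2 - xz.
  leading term xz^2: subtract (z)·f_2 from -xz^2 - xz → -xz
  leading term xz: subtract (1)·f_2 from -xz → 0
  remainder 0.

Every S-polynomial of the final basis reduces to 0, so we have a Gröbner basis.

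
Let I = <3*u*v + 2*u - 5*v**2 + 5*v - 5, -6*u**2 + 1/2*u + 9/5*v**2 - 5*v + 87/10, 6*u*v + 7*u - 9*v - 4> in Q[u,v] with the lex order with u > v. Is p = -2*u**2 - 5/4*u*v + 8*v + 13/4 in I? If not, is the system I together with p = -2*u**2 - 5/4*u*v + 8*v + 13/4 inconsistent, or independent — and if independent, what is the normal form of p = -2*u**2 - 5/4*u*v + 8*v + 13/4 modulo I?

First compute the reduced Gröbner basis of I by Buchberger's algorithm.
f_1 = 3*u*v + 2*u - 5*v**2 + 5*v - 5, LT = u*v.
f_2 = -6*u**2 + 1/2*u + 9/5*v**2 - 5*v + 87/10, LT = u**2.
f_3 = 6*u*v + 7*u - 9*v - 4, LT = u*v.

S(f_1,f_2): lcm = u**2*v. S = 2/3*u**2 - 5/3*u*v**2 + 7/4*u*v - 5/3*u + 3/10*v**3 - 5/6*v**2 + 29/20*v.
  reduce S modulo (f_1, f_2, f_3):
  remainder -95/27*u - 223/90*v**3 + 3733/540*v**2 - 898/135*v + 3097/540 ≠ 0; add h_4 = -95/27*u - 223/90*v**3 + 3733/540*v**2 - 898/135*v + 3097/540 to the basis.

S(f_1,f_3): lcm = u*v. S = -1/2*u - 5/3*v**2 + 19/6*v - 1.
  reduce S modulo (f_1, f_2, f_3, h_4):
  remainder 669/1900*v**3 - 30199/11400*v**2 + 11719/2850*v - 363/200 ≠ 0; add h_5 = 669/1900*v**3 - 30199/11400*v**2 + 11719/2850*v - 363/200 to the basis.

S(f_2,f_3): lcm = u**2*v. S = -7/6*u**2 + 17/12*u*v + 2/3*u - 3/10*v**3 + 5/6*v**2 - 29/20*v.
  reduce S modulo (f_1, f_2, f_3, h_4, h_5):
  remainder 36877/20070*v**2 - 27463/16056*v - 10193/80280 ≠ 0; add h_6 = 36877/20070*v**2 - 27463/16056*v - 10193/80280 to the basis.

S(f_1,h_4): lcm = u*v. S = 2/3*u - 669/950*v**4 + 3733/1900*v**3 - 5069/1425*v**2 + 989/300*v - 5/3.
  reduce S modulo (f_1, f_2, f_3, h_4, h_5, h_6):
  remainder 86609635/3982716*v - 86609635/3982716 ≠ 0; add h_7 = 86609635/3982716*v - 86609635/3982716 to the basis.

The other S-polynomials (S(f_2,h_4), S(f_3,h_4), S(f_1,h_5), S(f_2,h_5), S(f_3,h_5), S(h_4,h_5), S(f_1,h_6), S(f_2,h_6), S(f_3,h_6), S(h_4,h_6), S(h_5,h_6), S(f_1,h_7), S(f_2,h_7), S(f_3,h_7), S(h_4,h_7), S(h_5,h_7), S(h_6,h_7)) all reduce to 0 modulo the current basis, so we have a Gröbner basis.
Inter-reduce: drop elements whose leading term is divisible by another's, tail-reduce, and make monic.
Reduced Gröbner basis: {u - 1, v - 1}.
Label its elements g_1 = u - 1, g_2 = v - 1.

Reduce p = -2*u**2 - 5/4*u*v + 8*v + 13/4 modulo G:
  leading term u**2: subtract (-2*u)·g_1 from -2*u**2 - 5/4*u*v + 8*v + 13/4 → -5/4*u*v - 2*u + 8*v + 13/4
  leading term u*v: subtract (-5/4*v)·g_1 from -5/4*u*v - 2*u + 8*v + 13/4 → -2*u + 27/4*v + 13/4
  leading term u: subtract (-2)·g_1 from -2*u + 27/4*v + 13/4 → 27/4*v + 5/4
  leading term v: subtract (27/4)·g_2 from 27/4*v + 5/4 → 8
  leading term 1: no divisor's leading term divides it; move 8 to the remainder.
  normal form = 8.
The normal form is nonzero, so p ∉ I. Since p minus its normal form lies in I, I + (p) = I + (r) where r = 8; decide whether this ideal is the whole ring.
Here r = 8 is a nonzero constant, hence a unit: 1 ∈ I + (p), the Gröbner basis of I + (p) is {1}, and the enlarged system has no common solution — adjoining p is inconsistent.

Adjoining -2*u**2 - 5/4*u*v + 8*v + 13/4 makes the ideal the whole ring: the system is inconsistent.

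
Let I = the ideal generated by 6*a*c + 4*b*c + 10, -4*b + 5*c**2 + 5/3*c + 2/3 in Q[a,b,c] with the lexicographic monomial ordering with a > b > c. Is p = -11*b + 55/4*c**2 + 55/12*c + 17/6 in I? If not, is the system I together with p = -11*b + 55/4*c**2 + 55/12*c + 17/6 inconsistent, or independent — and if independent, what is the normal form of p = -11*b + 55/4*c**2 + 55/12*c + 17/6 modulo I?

Adjoining -11*b + 55/4*c**2 + 55/12*c + 17/6 makes the ideal the whole ring: the system is inconsistent.

First compute the reduced Gröbner basis of I by Buchberger's algorithm.
f_1 = 6*a*c + 4*b*c + 10, LT = a*c.
f_2 = -4*b + 5*c**2 + 5/3*c + 2/3, LT = b.

The S-polynomials (S(f_1,f_2)) all reduce to 0 modulo the current basis, so we have a Gröbner basis.
Inter-reduce: drop elements whose leading term is divisible by another's, tail-reduce, and make monic.
Reduced Gröbner basis: {a*c + 5/6*c**3 + 5/18*c**2 + 1/9*c + 5/3, b - 5/4*c**2 - 5/12*c - 1/6}.
Label its elements g_1 = a*c + 5/6*c**3 + 5/18*c**2 + 1/9*c + 5/3, g_2 = b - 5/4*c**2 - 5/12*c - 1/6.

Reduce p = -11*b + 55/4*c**2 + 55/12*c + 17/6 modulo G:
  leading term b: subtract (-11)·g_2 from -11*b + 55/4*c**2 + 55/12*c + 17/6 → 1
  leading term 1: no divisor's leading term divides it; move 1 to the remainder.
  normal form = 1.
The normal form is nonzero, so p ∉ I. Since p minus its normal form lies in I, I + (p) = I + (r) where r = 1; decide whether this ideal is the whole ring.
Here r = 1 is a nonzero constant, hence a unit: 1 ∈ I + (p), the Gröbner basis of I + (p) is {1}, and the enlarged system has no common solution — adjoining p is inconsistent.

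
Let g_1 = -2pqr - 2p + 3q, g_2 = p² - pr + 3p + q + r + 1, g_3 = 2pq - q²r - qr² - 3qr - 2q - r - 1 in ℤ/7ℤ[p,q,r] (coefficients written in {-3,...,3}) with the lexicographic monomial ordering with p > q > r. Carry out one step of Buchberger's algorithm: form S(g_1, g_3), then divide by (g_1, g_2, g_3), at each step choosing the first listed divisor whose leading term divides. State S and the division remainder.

S(g_1, g_3) = p - 3q²r² - 3qr³ - 2qr² + qr + 2q - 3r² - 3r; remainder on division = p - 3q²r² - 3qr³ - 2qr² + qr + 2q - 3r² - 3r.

lcm(LM(g_1), LM(g_3)) = pqr.
S = (lcm/LT(g_1))·g_1 − (lcm/LT(g_3))·g_3 = p - 3q²r² - 3qr³ - 2qr² + qr + 2q - 3r² - 3r.
Reduce S modulo (g_1, g_2, g_3) in that order:
  leading term p: no divisor's leading term divides it; move p to the remainder.
  leading term q²r²: no divisor's leading term divides it; move -3q²r² to the remainder.
  leading term qr³: no divisor's leading term divides it; move -3qr³ to the remainder.
  leading term qr²: no divisor's leading term divides it; move -2qr² to the remainder.
  leading term qr: no divisor's leading term divides it; move qr to the remainder.
  leading term q: no divisor's leading term divides it; move 2q to the remainder.
  leading term r²: no divisor's leading term divides it; move -3r² to the remainder.
  leading term r: no divisor's leading term divides it; move -3r to the remainder.
The remainder p - 3q²r² - 3qr³ - 2qr² + qr + 2q - 3r² - 3r is nonzero, so it would be added as the next basis element.
This is the inner loop of Buchberger's algorithm — each nonzero remainder becomes a new basis element.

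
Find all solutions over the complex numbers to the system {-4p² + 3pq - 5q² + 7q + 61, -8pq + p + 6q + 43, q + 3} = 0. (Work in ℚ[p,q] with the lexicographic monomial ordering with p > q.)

{(-1, -3)}

Compute a lex Gröbner basis by Buchberger's algorithm.
f_1 = -4p² + 3pq - 5q² + 7q + 61, LT = p².
f_2 = -8pq + p + 6q + 43, LT = pq.
f_3 = q + 3, LT = q.

S(f_1,f_2): lcm = p²q. S = ⅛p² - ¾pq² + ¾pq + 43/8p + 5/4q³ - 7/4q² - 61/4q.
  reduce S modulo (f_1, f_2, f_3):
  remainder 175/32p + 175/32 ≠ 0; add h_4 = 175/32p + 175/32 to the basis.

The other S-polynomials (S(f_1,f_3), S(f_2,f_3), S(f_1,h_4), S(f_2,h_4), S(f_3,h_4)) all reduce to 0 modulo the current basis, so we have a Gröbner basis.
Inter-reduce: drop elements whose leading term is divisible by another's, tail-reduce, and make monic.
Reduced Gröbner basis: {p + 1, q + 3}.

Elimination: the polynomial q + 3 lies in the elimination ideal for q, so q ∈ {-3}. For each such q, the remaining basis elements (now univariate) give the rest of the solution.
  q = -3: the earlier basis element becomes p + 1 = 0, giving p = -1 — point (-1, -3).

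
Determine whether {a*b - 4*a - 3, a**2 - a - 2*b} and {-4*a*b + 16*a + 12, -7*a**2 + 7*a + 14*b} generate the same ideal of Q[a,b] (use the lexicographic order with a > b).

Yes, the ideals are equal.

Two ideals are equal iff their reduced Gröbner bases coincide (the reduced basis is unique for a fixed ordering).
Buchberger on the first generating set:
f_1 = a*b - 4*a - 3, LT = a*b.
f_2 = a**2 - a - 2*b, LT = a**2.

S(f_1,f_2): lcm = a**2*b. S = -4*a**2 + a*b - 3*a + 2*b**2.
  leading term a**2: subtract (-4)·f_2 from -4*a**2 + a*b - 3*a + 2*b**2 → a*b - 7*a + 2*b**2 - 8*b
  leading term a*b: subtract (1)·f_1 from a*b - 7*a + 2*b**2 - 8*b → -3*a + 2*b**2 - 8*b + 3
  leading term a: no divisor's leading term divides it; move -3*a to the remainder.
  leading term b**2: no divisor's leading term divides it; move 2*b**2 to the remainder.
  leading term b: no divisor's leading term divides it; move -8*b to the remainder.
  leading term 1: no divisor's leading term divides it; move 3 to the remainder.
  remainder -3*a + 2*b**2 - 8*b + 3 ≠ 0; add g_3 = -3*a + 2*b**2 - 8*b + 3 to the basis.

S(f_1,g_3): lcm = a*b. S = -4*a + 2/3*b**3 - 8/3*b**2 + b - 3.
  leading term a: subtract (4/3)·g_3 from -4*a + 2/3*b**3 - 8/3*b**2 + b - 3 → 2/3*b**3 - 16/3*b**2 + 35/3*b - 7
  leading term b**3: no divisor's leading term divides it; move 2/3*b**3 to the remainder.
  leading term b**2: no divisor's leading term divides it; move -16/3*b**2 to the remainder.
  leading term b: no divisor's leading term divides it; move 35/3*b to the remainder.
  leading term 1: no divisor's leading term divides it; move -7 to the remainder.
  remainder 2/3*b**3 - 16/3*b**2 + 35/3*b - 7 ≠ 0; add g_4 = 2/3*b**3 - 16/3*b**2 + 35/3*b - 7 to the basis.

S(f_2,g_3): lcm = a**2. S = 2/3*a*b**2 - 8/3*a*b - 2*b.
  leading term a*b**2: subtract (2/3*b)·f_1 from 2/3*a*b**2 - 8/3*a*b - 2*b → 0
  remainder 0.

S(f_1,g_4): lcm = a*b**3. S = 4*a*b**2 - 35/2*a*b + 21/2*a - 3*b**2.
  leading term a*b**2: subtract (4*b)·f_1 from 4*a*b**2 - 35/2*a*b + 21/2*a - 3*b**2 → -3/2*a*b + 21/2*a - 3*b**2 + 12*b
  leading term a*b: subtract (-3/2)·f_1 from -3/2*a*b + 21/2*a - 3*b**2 + 12*b → 9/2*a - 3*b**2 + 12*b - 9/2
  leading term a: subtract (-3/2)·g_3 from 9/2*a - 3*b**2 + 12*b - 9/2 → 0
  remainder 0.

S(f_2,g_4): leading monomials are coprime, so the S-polynomial reduces to 0 (Buchberger's first criterion).
S(g_3,g_4): leading monomials are coprime, so the S-polynomial reduces to 0 (Buchberger's first criterion).
Every S-polynomial of the final basis reduces to 0, so we have a Gröbner basis.
Inter-reduce: drop elements whose leading term is divisible by another's, tail-reduce, and make monic.
Reduced Gröbner basis: {a - 2/3*b**2 + 8/3*b - 1, b**3 - 8*b**2 + 35/2*b - 21/2}.

Buchberger on the second generating set:
h_1 = -4*a*b + 16*a + 12, LT = a*b.
h_2 = -7*a**2 + 7*a + 14*b, LT = a**2.

S(h_1,h_2): lcm = a**2*b. S = -4*a**2 + a*b - 3*a + 2*b**2.
  leading term a**2: subtract (4/7)·h_2 from -4*a**2 + a*b - 3*a + 2*b**2 → a*b - 7*a + 2*b**2 - 8*b
  leading term a*b: subtract (-1/4)·h_1 from a*b - 7*a + 2*b**2 - 8*b → -3*a + 2*b**2 - 8*b + 3
  leading term a: no divisor's leading term divides it; move -3*a to the remainder.
  leading term b**2: no divisor's leading term divides it; move 2*b**2 to the remainder.
  leading term b: no divisor's leading term divides it; move -8*b to the remainder.
  leading term 1: no divisor's leading term divides it; move 3 to the remainder.
  remainder -3*a + 2*b**2 - 8*b + 3 ≠ 0; add k_3 = -3*a + 2*b**2 - 8*b + 3 to the basis.

S(h_1,k_3): lcm = a*b. S = -4*a + 2/3*b**3 - 8/3*b**2 + b - 3.
  leading term a: subtract (4/3)·k_3 from -4*a + 2/3*b**3 - 8/3*b**2 + b - 3 → 2/3*b**3 - 16/3*b**2 + 35/3*b - 7
  leading term b**3: no divisor's leading term divides it; move 2/3*b**3 to the remainder.
  leading term b**2: no divisor's leading term divides it; move -16/3*b**2 to the remainder.
  leading term b: no divisor's leading term divides it; move 35/3*b to the remainder.
  leading term 1: no divisor's leading term divides it; move -7 to the remainder.
  remainder 2/3*b**3 - 16/3*b**2 + 35/3*b - 7 ≠ 0; add k_4 = 2/3*b**3 - 16/3*b**2 + 35/3*b - 7 to the basis.

S(h_2,k_3): lcm = a**2. S = 2/3*a*b**2 - 8/3*a*b - 2*b.
  leading term a*b**2: subtract (-1/6*b)·h_1 from 2/3*a*b**2 - 8/3*a*b - 2*b → 0
  remainder 0.

S(h_1,k_4): lcm = a*b**3. S = 4*a*b**2 - 35/2*a*b + 21/2*a - 3*b**2.
  leading term a*b**2: subtract (-b)·h_1 from 4*a*b**2 - 35/2*a*b + 21/2*a - 3*b**2 → -3/2*a*b + 21/2*a - 3*b**2 + 12*b
  leading term a*b: subtract (3/8)·h_1 from -3/2*a*b + 21/2*a - 3*b**2 + 12*b → 9/2*a - 3*b**2 + 12*b - 9/2
  leading term a: subtract (-3/2)·k_3 from 9/2*a - 3*b**2 + 12*b - 9/2 → 0
  remainder 0.

S(h_2,k_4): leading monomials are coprime, so the S-polynomial reduces to 0 (Buchberger's first criterion).
S(k_3,k_4): leading monomials are coprime, so the S-polynomial reduces to 0 (Buchberger's first criterion).
Every S-polynomial of the final basis reduces to 0, so we have a Gröbner basis.
Inter-reduce: drop elements whose leading term is divisible by another's, tail-reduce, and make monic.
Reduced Gröbner basis: {a - 2/3*b**2 + 8/3*b - 1, b**3 - 8*b**2 + 35/2*b - 21/2}.

Same reduced basis, so the two generating sets span the same ideal.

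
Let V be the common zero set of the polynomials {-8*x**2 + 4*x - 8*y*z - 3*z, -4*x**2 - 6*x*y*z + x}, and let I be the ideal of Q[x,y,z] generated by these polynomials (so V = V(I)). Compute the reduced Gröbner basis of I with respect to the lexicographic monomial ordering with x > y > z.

f_1 = -8*x**2 + 4*x - 8*y*z - 3*z, LT = x**2.
f_2 = -4*x**2 - 6*x*y*z + x, LT = x**2.

S(f_1,f_2): lcm = x**2. S = -3/2*x*y*z - 1/4*x + y*z + 3/8*z.
  reduce S modulo (f_1, f_2):
  remainder -3/2*x*y*z - 1/4*x + y*z + 3/8*z ≠ 0; add g_3 = -3/2*x*y*z - 1/4*x + y*z + 3/8*z to the basis.

S(f_1,g_3): lcm = x**2*y*z. S = -1/6*x**2 + 1/6*x*y*z + 1/4*x*z + y**2*z**2 + 3/8*y*z**2.
  reduce S modulo (f_1, f_2, g_3):
  remainder 1/4*x*z - 1/9*x + y**2*z**2 + 3/8*y*z**2 + 5/18*y*z + 5/48*z ≠ 0; add g_4 = 1/4*x*z - 1/9*x + y**2*z**2 + 3/8*y*z**2 + 5/18*y*z + 5/48*z to the basis.

S(g_3,g_4): lcm = x*y*z. S = 4/9*x*y + 1/6*x - 4*y**3*z**2 - 3/2*y**2*z**2 - 10/9*y**2*z - 13/12*y*z - 1/4*z.
  reduce S modulo (f_1, f_2, g_3, g_4):
  remainder 4/9*x*y + 1/6*x - 4*y**3*z**2 - 3/2*y**2*z**2 - 10/9*y**2*z - 13/12*y*z - 1/4*z ≠ 0; add g_5 = 4/9*x*y + 1/6*x - 4*y**3*z**2 - 3/2*y**2*z**2 - 10/9*y**2*z - 13/12*y*z - 1/4*z to the basis.

S(g_3,g_5): lcm = x*y*z. S = -3/8*x*z + 1/6*x + 9*y**3*z**3 + 27/8*y**2*z**3 + 5/2*y**2*z**2 + 39/16*y*z**2 - 2/3*y*z + 9/16*z**2 - 1/4*z.
  reduce S modulo (f_1, f_2, g_3, g_4, g_5):
  remainder 9*y**3*z**3 + 27/8*y**2*z**3 + 4*y**2*z**2 + 3*y*z**2 - 1/4*y*z + 9/16*z**2 - 3/32*z ≠ 0; add g_6 = 9*y**3*z**3 + 27/8*y**2*z**3 + 4*y**2*z**2 + 3*y*z**2 - 1/4*y*z + 9/16*z**2 - 3/32*z to the basis.

The other S-polynomials (S(f_2,g_3), S(f_1,g_4), S(f_2,g_4), S(f_1,g_5), S(f_2,g_5), S(g_4,g_5), S(f_1,g_6), S(f_2,g_6), S(g_3,g_6), S(g_4,g_6), S(g_5,g_6)) all reduce to 0 modulo the current basis, so we have a Gröbner basis.
Inter-reduce: drop elements whose leading term is divisible by another's, tail-reduce, and make monic.

G = {x**2 - 1/2*x + y*z + 3/8*z, x*y + 3/8*x - 9*y**3*z**2 - 27/8*y**2*z**2 - 5/2*y**2*z - 39/16*y*z - 9/16*z, x*z - 4/9*x + 4*y**2*z**2 + 3/2*y*z**2 + 10/9*y*z + 5/12*z, y**3*z**3 + 3/8*y**2*z**3 + 4/9*y**2*z**2 + 1/3*y*z**2 - 1/36*y*z + 1/16*z**2 - 1/96*z}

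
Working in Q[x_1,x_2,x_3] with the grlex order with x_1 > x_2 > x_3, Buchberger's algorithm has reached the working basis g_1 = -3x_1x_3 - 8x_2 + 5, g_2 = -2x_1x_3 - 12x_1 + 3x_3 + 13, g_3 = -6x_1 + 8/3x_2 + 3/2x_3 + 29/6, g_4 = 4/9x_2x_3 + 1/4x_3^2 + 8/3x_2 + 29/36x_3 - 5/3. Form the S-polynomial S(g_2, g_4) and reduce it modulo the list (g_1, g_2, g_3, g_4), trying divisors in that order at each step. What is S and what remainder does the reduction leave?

lcm(LM(g_2), LM(g_4)) = x_1x_2x_3.
S = (lcm/LT(g_2))·g_2 − (lcm/LT(g_4))·g_4 = -9/16x_1x_3^2 - 29/16x_1x_3 - 3/2x_2x_3 + 15/4x_1 - 13/2x_2.
Reduce S modulo (g_1, g_2, g_3, g_4) in that order:
  leading term x_1x_3^2: subtract (3/16x_3)·g_1 from -9/16x_1x_3^2 - 29/16x_1x_3 - 3/2x_2x_3 + 15/4x_1 - 13/2x_2 → -29/16x_1x_3 + 15/4x_1 - 13/2x_2 - 15/16x_3
  leading term x_1x_3: subtract (29/48)·g_1 from -29/16x_1x_3 + 15/4x_1 - 13/2x_2 - 15/16x_3 → 15/4x_1 - 5/3x_2 - 15/16x_3 - 145/48
  leading term x_1: subtract (-5/8)·g_3 from 15/4x_1 - 5/3x_2 - 15/16x_3 - 145/48 → 0
The remainder is 0, so this S-polynomial contributes no new basis element.
An S-polynomial is built so that the two leading terms cancel; whether anything survives reduction is exactly the Gröbner-basis criterion.

S(g_2, g_4) = -9/16x_1x_3^2 - 29/16x_1x_3 - 3/2x_2x_3 + 15/4x_1 - 13/2x_2; remainder on division = 0.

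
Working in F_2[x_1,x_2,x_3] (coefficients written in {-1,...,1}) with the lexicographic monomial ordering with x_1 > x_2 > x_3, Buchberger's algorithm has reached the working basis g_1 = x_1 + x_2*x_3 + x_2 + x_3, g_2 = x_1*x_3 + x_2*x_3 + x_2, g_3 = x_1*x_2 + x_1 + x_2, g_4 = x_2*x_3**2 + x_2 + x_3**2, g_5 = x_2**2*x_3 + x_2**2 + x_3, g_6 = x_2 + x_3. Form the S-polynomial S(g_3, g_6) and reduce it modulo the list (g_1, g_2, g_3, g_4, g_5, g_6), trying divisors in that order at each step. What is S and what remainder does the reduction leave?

lcm(LM(g_3), LM(g_6)) = x_1*x_2.
S = (lcm/LT(g_3))·g_3 − (lcm/LT(g_6))·g_6 = x_1*x_3 + x_1 + x_2.
Reduce S modulo (g_1, g_2, g_3, g_4, g_5, g_6) in that order:
  leading term x_1*x_3: subtract (x_3)·g_1 from x_1*x_3 + x_1 + x_2 → x_1 + x_2*x_3**2 + x_2*x_3 + x_2 + x_3**2
  leading term x_1: subtract (1)·g_1 from x_1 + x_2*x_3**2 + x_2*x_3 + x_2 + x_3**2 → x_2*x_3**2 + x_3**2 + x_3
  leading term x_2*x_3**2: subtract (1)·g_4 from x_2*x_3**2 + x_3**2 + x_3 → x_2 + x_3
  leading term x_2: subtract (1)·g_6 from x_2 + x_3 → 0
The remainder is 0, so this S-polynomial contributes no new basis element.

S(g_3, g_6) = x_1*x_3 + x_1 + x_2; remainder on division = 0.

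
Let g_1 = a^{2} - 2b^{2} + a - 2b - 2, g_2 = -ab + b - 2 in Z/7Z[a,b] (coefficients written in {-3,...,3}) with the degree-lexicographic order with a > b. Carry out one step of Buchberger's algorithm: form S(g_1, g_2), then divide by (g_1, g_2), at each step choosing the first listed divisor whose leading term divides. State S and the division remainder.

lcm(LM(g_1), LM(g_2)) = a^{2}b.
S = (lcm/LT(g_1))·g_1 − (lcm/LT(g_2))·g_2 = -2b^{3} + 2ab - 2b^{2} - 2a - 2b.
Reduce S modulo (g_1, g_2) in that order:
  leading term b^{3}: no divisor's leading term divides it; move -2b^{3} to the remainder.
  leading term ab: subtract (-2)·g_2 from 2ab - 2b^{2} - 2a - 2b → -2b^{2} - 2a + 3
  leading term b^{2}: no divisor's leading term divides it; move -2b^{2} to the remainder.
  leading term a: no divisor's leading term divides it; move -2a to the remainder.
  leading term 1: no divisor's leading term divides it; move 3 to the remainder.
The remainder -2b^{3} - 2b^{2} - 2a + 3 is nonzero, so it would be added as the next basis element.

S(g_1, g_2) = -2b^{3} + 2ab - 2b^{2} - 2a - 2b; remainder on division = -2b^{3} - 2b^{2} - 2a + 3.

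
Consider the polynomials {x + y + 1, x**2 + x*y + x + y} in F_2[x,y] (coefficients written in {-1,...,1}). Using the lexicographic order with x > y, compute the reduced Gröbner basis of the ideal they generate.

This is the nonlinear analogue of row-reducing a linear system.

f_1 = x + y + 1, LT = x.
f_2 = x**2 + x*y + x + y, LT = x**2.

S(f_1,f_2): lcm = x**2. S = y.
  leading term y: no divisor's leading term divides it; move y to the remainder.
  remainder y ≠ 0; add g_3 = y to the basis.

S(f_1,g_3): leading monomials are coprime, so the S-polynomial reduces to 0 (Buchberger's first criterion).
S(f_2,g_3): leading monomials are coprime, so the S-polynomial reduces to 0 (Buchberger's first criterion).
Every S-polynomial of the final basis reduces to 0, so we have a Gröbner basis.
Inter-reduce: drop elements whose leading term is divisible by another's, tail-reduce, and make monic.

G = {x + 1, y}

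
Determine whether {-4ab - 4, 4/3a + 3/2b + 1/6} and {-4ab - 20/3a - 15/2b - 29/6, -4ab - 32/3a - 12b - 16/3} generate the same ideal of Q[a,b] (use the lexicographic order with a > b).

Equality of ideals is decidable: compute both reduced Gröbner bases (unique for the ordering) and check whether they agree.
Buchberger on the first generating set:
f_1 = -4ab - 4, LT = ab.
f_2 = 4/3a + 3/2b + 1/6, LT = a.

S(f_1,f_2): lcm = ab. S = -9/8b^2 - 1/8b + 1.
  leading term b^2: no divisor's leading term divides it; move -9/8b^2 to the remainder.
  leading term b: no divisor's leading term divides it; move -1/8b to the remainder.
  leading term 1: no divisor's leading term divides it; move 1 to the remainder.
  remainder -9/8b^2 - 1/8b + 1 ≠ 0; add g_3 = -9/8b^2 - 1/8b + 1 to the basis.

The other S-polynomials (S(f_1,g_3), S(f_2,g_3)) all reduce to 0 modulo the current basis, so we have a Gröbner basis.
Inter-reduce: drop elements whose leading term is divisible by another's, tail-reduce, and make monic.
Reduced Gröbner basis: {a + 9/8b + 1/8, b^2 + 1/9b - 8/9}.

Buchberger on the second generating set:
h_1 = -4ab - 20/3a - 15/2b - 29/6, LT = ab.
h_2 = -4ab - 32/3a - 12b - 16/3, LT = ab.

S(h_1,h_2): lcm = ab. S = -a - 9/8b - 1/8.
  leading term a: no divisor's leading term divides it; move -a to the remainder.
  leading term b: no divisor's leading term divides it; move -9/8b to the remainder.
  leading term 1: no divisor's leading term divides it; move -1/8 to the remainder.
  remainder -a - 9/8b - 1/8 ≠ 0; add k_3 = -a - 9/8b - 1/8 to the basis.

S(h_1,k_3): lcm = ab. S = 5/3a - 9/8b^2 + 7/4b + 29/24.
  leading term a: subtract (-5/3)·k_3 from 5/3a - 9/8b^2 + 7/4b + 29/24 → -9/8b^2 - 1/8b + 1
  leading term b^2: no divisor's leading term divides it; move -9/8b^2 to the remainder.
  leading term b: no divisor's leading term divides it; move -1/8b to the remainder.
  leading term 1: no divisor's leading term divides it; move 1 to the remainder.
  remainder -9/8b^2 - 1/8b + 1 ≠ 0; add k_4 = -9/8b^2 - 1/8b + 1 to the basis.

The other S-polynomials (S(h_2,k_3), S(h_1,k_4), S(h_2,k_4), S(k_3,k_4)) all reduce to 0 modulo the current basis, so we have a Gröbner basis.
Inter-reduce: drop elements whose leading term is divisible by another's, tail-reduce, and make monic.
Reduced Gröbner basis: {a + 9/8b + 1/8, b^2 + 1/9b - 8/9}.

These coincide, so the ideals are equal.

Yes, the ideals are equal.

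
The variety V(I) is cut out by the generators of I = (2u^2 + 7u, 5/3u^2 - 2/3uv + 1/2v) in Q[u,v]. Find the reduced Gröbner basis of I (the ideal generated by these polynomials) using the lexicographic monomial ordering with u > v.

f_1 = 2u^2 + 7u, LT = u^2.
f_2 = 5/3u^2 - 2/3uv + 1/2v, LT = u^2.

S(f_1,f_2): lcm = u^2. S = 2/5uv + 7/2u - 3/10v.
  leading term uv: no divisor's leading term divides it; move 2/5uv to the remainder.
  leading term u: no divisor's leading term divides it; move 7/2u to the remainder.
  leading term v: no divisor's leading term divides it; move -3/10v to the remainder.
  remainder 2/5uv + 7/2u - 3/10v ≠ 0; add g_3 = 2/5uv + 7/2u - 3/10v to the basis.

S(f_1,g_3): lcm = u^2v. S = -35/4u^2 + 17/4uv.
  leading term u^2: subtract (-35/8)·f_1 from -35/4u^2 + 17/4uv → 17/4uv + 245/8u
  leading term uv: subtract (85/8)·g_3 from 17/4uv + 245/8u → -105/16u + 51/16v
  leading term u: no divisor's leading term divides it; move -105/16u to the remainder.
  leading term v: no divisor's leading term divides it; move 51/16v to the remainder.
  remainder -105/16u + 51/16v ≠ 0; add g_4 = -105/16u + 51/16v to the basis.

S(f_2,g_3): lcm = u^2v. S = -35/4u^2 - 2/5uv^2 + 3/4uv + 3/10v^2.
  leading term u^2: subtract (-35/8)·f_1 from -35/4u^2 - 2/5uv^2 + 3/4uv + 3/10v^2 → -2/5uv^2 + 3/4uv + 245/8u + 3/10v^2
  leading term uv^2: subtract (-v)·g_3 from -2/5uv^2 + 3/4uv + 245/8u + 3/10v^2 → 17/4uv + 245/8u
  leading term uv: subtract (85/8)·g_3 from 17/4uv + 245/8u → -105/16u + 51/16v
  leading term u: subtract (1)·g_4 from -105/16u + 51/16v → 0
  remainder 0.

S(f_1,g_4): lcm = u^2. S = 17/35uv + 7/2u.
  leading term uv: subtract (17/14)·g_3 from 17/35uv + 7/2u → -3/4u + 51/140v
  leading term u: subtract (4/35)·g_4 from -3/4u + 51/140v → 0
  remainder 0.

S(f_2,g_4): lcm = u^2. S = 3/35uv + 3/10v.
  leading term uv: subtract (3/14)·g_3 from 3/35uv + 3/10v → -3/4u + 51/140v
  leading term u: subtract (4/35)·g_4 from -3/4u + 51/140v → 0
  remainder 0.

S(g_3,g_4): lcm = uv. S = 35/4u + 17/35v^2 - 3/4v.
  leading term u: subtract (-4/3)·g_4 from 35/4u + 17/35v^2 - 3/4v → 17/35v^2 + 7/2v
  leading term v^2: no divisor's leading term divides it; move 17/35v^2 to the remainder.
  leading term v: no divisor's leading term divides it; move 7/2v to the remainder.
  remainder 17/35v^2 + 7/2v ≠ 0; add g_5 = 17/35v^2 + 7/2v to the basis.

S(f_1,g_5): leading monomials are coprime, so the S-polynomial reduces to 0 (Buchberger's first criterion).
S(f_2,g_5): leading monomials are coprime, so the S-polynomial reduces to 0 (Buchberger's first criterion).
S(g_3,g_5): lcm = uv^2. S = 105/68uv - 3/4v^2.
  leading term uv: subtract (525/136)·g_3 from 105/68uv - 3/4v^2 → -3675/272u - 3/4v^2 + 315/272v
  leading term u: subtract (35/17)·g_4 from -3675/272u - 3/4v^2 + 315/272v → -3/4v^2 - 735/136v
  leading term v^2: subtract (-105/68)·g_5 from -3/4v^2 - 735/136v → 0
  remainder 0.

S(g_4,g_5): leading monomials are coprime, so the S-polynomial reduces to 0 (Buchberger's first criterion).
Every S-polynomial of the final basis reduces to 0, so we have a Gröbner basis.
Inter-reduce: drop elements whose leading term is divisible by another's, tail-reduce, and make monic.

G = {u - 17/35v, v^2 + 245/34v}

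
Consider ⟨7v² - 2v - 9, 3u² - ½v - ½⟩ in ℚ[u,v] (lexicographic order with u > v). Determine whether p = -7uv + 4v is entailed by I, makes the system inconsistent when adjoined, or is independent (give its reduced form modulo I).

First compute the reduced Gröbner basis of I by Buchberger's algorithm.
f_1 = 7v² - 2v - 9, LT = v².
f_2 = 3u² - ½v - ½, LT = u².

S(f_1,f_2): leading monomials are coprime, so the S-polynomial reduces to 0 (Buchberger's first criterion).
Every S-polynomial of the final basis reduces to 0, so we have a Gröbner basis.
Inter-reduce: drop elements whose leading term is divisible by another's, tail-reduce, and make monic.
Reduced Gröbner basis: {u² - ⅙v - ⅙, v² - 2/7v - 9/7}.
Label its elements g_1 = u² - ⅙v - ⅙, g_2 = v² - 2/7v - 9/7.

Reduce p = -7uv + 4v modulo G:
  leading term uv: no divisor's leading term divides it; move -7uv to the remainder.
  leading term v: no divisor's leading term divides it; move 4v to the remainder.
  normal form = -7uv + 4v.
The normal form is nonzero, so p ∉ I. Since p minus its normal form lies in I, I + (p) = I + (r) where r = -7uv + 4v; decide whether this ideal is the whole ring.
Run Buchberger on G together with r (pairs among the g_i already reduce to 0 since G is a Gröbner basis):
g_1 = u² - ⅙v - ⅙, LT = u².
g_2 = v² - 2/7v - 9/7, LT = v².
r = -7uv + 4v, LT = uv.

S(g_1,g_2): leading monomials are coprime, so the S-polynomial reduces to 0 (Buchberger's first criterion).
S(g_1,r): lcm = u²v. S = 4/7uv - ⅙v² - ⅙v.
  leading term uv: subtract (-4/49)·r from 4/7uv - ⅙v² - ⅙v → -⅙v² + 47/294v
  leading term v²: subtract (-⅙)·g_2 from -⅙v² + 47/294v → 11/98v - 3/14
  leading term v: no divisor's leading term divides it; move 11/98v to the remainder.
  leading term 1: no divisor's leading term divides it; move -3/14 to the remainder.
  remainder 11/98v - 3/14 ≠ 0; add m_4 = 11/98v - 3/14 to the basis.

S(g_2,r): lcm = uv². S = -2/7uv - 9/7u + 4/7v².
  leading term uv: subtract (2/49)·r from -2/7uv - 9/7u + 4/7v² → -9/7u + 4/7v² - 8/49v
  leading term u: no divisor's leading term divides it; move -9/7u to the remainder.
  leading term v²: subtract (4/7)·g_2 from 4/7v² - 8/49v → 36/49
  leading term 1: no divisor's leading term divides it; move 36/49 to the remainder.
  remainder -9/7u + 36/49 ≠ 0; add m_5 = -9/7u + 36/49 to the basis.

S(g_1,m_4): leading monomials are coprime, so the S-polynomial reduces to 0 (Buchberger's first criterion).
S(g_2,m_4): lcm = v². S = 125/77v - 9/7.
  leading term v: subtract (1750/121)·m_4 from 125/77v - 9/7 → 1536/847
  leading term 1: no divisor's leading term divides it; move 1536/847 to the remainder.
  remainder 1536/847 ≠ 0; add m_6 = 1536/847 to the basis.

S(r,m_4): lcm = uv. S = 21/11u - 4/7v.
  leading term u: subtract (-49/33)·m_5 from 21/11u - 4/7v → -4/7v + 12/11
  leading term v: subtract (-56/11)·m_4 from -4/7v + 12/11 → 0
  remainder 0.

S(g_1,m_5): lcm = u². S = 4/7u - ⅙v - ⅙.
  leading term u: subtract (-4/9)·m_5 from 4/7u - ⅙v - ⅙ → -⅙v + 47/294
  leading term v: subtract (-49/33)·m_4 from -⅙v + 47/294 → -256/1617
  leading term 1: subtract (-11/126)·m_6 from -256/1617 → 0
  remainder 0.

S(g_2,m_5): leading monomials are coprime, so the S-polynomial reduces to 0 (Buchberger's first criterion).
S(r,m_5): lcm = uv. S = 0.
  remainder 0.

S(m_4,m_5): leading monomials are coprime, so the S-polynomial reduces to 0 (Buchberger's first criterion).
S(g_1,m_6): leading monomials are coprime, so the S-polynomial reduces to 0 (Buchberger's first criterion).
S(g_2,m_6): leading monomials are coprime, so the S-polynomial reduces to 0 (Buchberger's first criterion).
S(r,m_6): leading monomials are coprime, so the S-polynomial reduces to 0 (Buchberger's first criterion).
S(m_4,m_6): leading monomials are coprime, so the S-polynomial reduces to 0 (Buchberger's first criterion).
S(m_5,m_6): leading monomials are coprime, so the S-polynomial reduces to 0 (Buchberger's first criterion).
Every S-polynomial of the final basis reduces to 0, so we have a Gröbner basis.
Inter-reduce: drop elements whose leading term is divisible by another's, tail-reduce, and make monic.
Reduced Gröbner basis: {1}.
The reduced Gröbner basis of I + (p) is {1}: the ideal is the whole ring, so the enlarged system has no common solution — adjoining p is inconsistent.

Adjoining -7uv + 4v makes the ideal the whole ring: the system is inconsistent.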